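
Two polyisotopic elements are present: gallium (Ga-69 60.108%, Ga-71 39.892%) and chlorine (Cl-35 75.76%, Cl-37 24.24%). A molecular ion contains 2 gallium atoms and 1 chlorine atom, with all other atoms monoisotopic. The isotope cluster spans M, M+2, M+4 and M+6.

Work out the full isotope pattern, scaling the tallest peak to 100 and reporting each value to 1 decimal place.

Gallium pattern (n=2): 0.36129717 : 0.47956567 : 0.15913717
Chlorine pattern (n=1): 0.7576 : 0.2424
Convolve the two distributions (both contribute in 2-u steps):
  M: 0.36129717×0.7576 = 0.273719
  M+2: 0.36129717×0.2424 + 0.47956567×0.7576 = 0.450897
  M+4: 0.47956567×0.2424 + 0.15913717×0.7576 = 0.236809
  M+6: 0.15913717×0.2424 = 0.038575
Scale to base peak (0.450897) = 100: 60.7 : 100.0 : 52.5 : 8.6

60.7 : 100.0 : 52.5 : 8.6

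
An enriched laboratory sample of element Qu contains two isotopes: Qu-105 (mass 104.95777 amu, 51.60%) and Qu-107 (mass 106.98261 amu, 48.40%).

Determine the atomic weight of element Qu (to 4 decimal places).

105.9378 amu

The abundance-weighted mean is 0.5160 × 104.95777 + 0.4840 × 106.98261
= 54.158209 + 51.779583 = 105.937792 amu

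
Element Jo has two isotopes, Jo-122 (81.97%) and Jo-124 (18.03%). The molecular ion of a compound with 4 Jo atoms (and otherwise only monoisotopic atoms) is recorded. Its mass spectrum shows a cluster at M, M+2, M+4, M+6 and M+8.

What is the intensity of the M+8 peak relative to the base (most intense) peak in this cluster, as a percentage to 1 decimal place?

0.2%

Binomial terms of (0.8197 + 0.1803)^4: M 0.4515, M+2 0.3972, M+4 0.1311, M+6 0.0192, M+8 0.0011 → M is the base peak.
P(M) = C(4,0) × 0.8197^4 × 0.1803^0 = 1 × 0.45146048 × 1.0000 = 0.451460 (base)
P(M+8) = C(4,4) × 0.8197^0 × 0.1803^4 = 1 × 1.0000 × 0.00105678 = 0.001057
Relative intensity = 0.001057 / 0.451460 × 100 = 0.2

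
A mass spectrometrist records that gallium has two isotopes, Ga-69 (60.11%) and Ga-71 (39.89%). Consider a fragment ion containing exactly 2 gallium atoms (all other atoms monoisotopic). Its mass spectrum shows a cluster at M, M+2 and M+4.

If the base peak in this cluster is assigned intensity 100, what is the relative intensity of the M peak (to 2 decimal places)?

(0.6011 + 0.3989)^2 gives M 0.3613, M+2 0.4796, M+4 0.1591; the largest is M+2.
P(M+2) = C(2,1) × 0.6011^1 × 0.3989^1 = 2 × 0.6011 × 0.3989 = 0.479558 (base)
P(M) = C(2,0) × 0.6011^2 × 0.3989^0 = 1 × 0.36132121 × 1.0000 = 0.361321
Relative intensity = 0.361321 / 0.479558 × 100 = 75.34

75.34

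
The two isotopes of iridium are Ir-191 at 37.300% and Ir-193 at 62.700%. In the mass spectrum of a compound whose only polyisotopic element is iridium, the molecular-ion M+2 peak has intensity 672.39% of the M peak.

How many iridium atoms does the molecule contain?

For n independent Ir atoms, I(M+2)/I(M) = n · (abundance Ir-193) / (abundance Ir-191) = n · 0.62700/0.37300.
n = 6.7239 × 0.37300/0.62700 = 4.00 ≈ 4

4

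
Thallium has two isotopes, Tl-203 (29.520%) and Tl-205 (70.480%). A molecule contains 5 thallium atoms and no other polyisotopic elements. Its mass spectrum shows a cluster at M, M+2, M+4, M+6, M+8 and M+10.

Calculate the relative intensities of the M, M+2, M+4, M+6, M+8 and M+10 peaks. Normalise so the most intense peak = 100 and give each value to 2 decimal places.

0.62 : 7.35 : 35.09 : 83.77 : 100.00 : 47.75

Expanding (0.29520 + 0.70480)^5:
P(M) = 0.29520^5 = 0.002242
P(M+2) = 5 × 0.29520^4 × 0.70480^1 = 0.026761
P(M+4) = 10 × 0.29520^3 × 0.70480^2 = 0.127785
P(M+6) = 10 × 0.29520^2 × 0.70480^3 = 0.305092
P(M+8) = 5 × 0.29520^1 × 0.70480^4 = 0.364208
P(M+10) = 0.70480^5 = 0.173912
The M+8 peak is largest (0.364208); scaling to 100 gives 0.62 : 7.35 : 35.09 : 83.77 : 100.00 : 47.75.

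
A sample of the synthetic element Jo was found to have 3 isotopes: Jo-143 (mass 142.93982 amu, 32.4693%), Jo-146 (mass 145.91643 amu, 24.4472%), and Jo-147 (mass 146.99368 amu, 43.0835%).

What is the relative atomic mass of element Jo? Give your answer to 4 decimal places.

Weight each isotope mass by its fractional abundance: 0.324693 × 142.93982 + 0.244472 × 145.91643 + 0.430835 × 146.99368
= 46.411559 + 35.672481 + 63.330022 = 145.414062 amu

145.4141 amu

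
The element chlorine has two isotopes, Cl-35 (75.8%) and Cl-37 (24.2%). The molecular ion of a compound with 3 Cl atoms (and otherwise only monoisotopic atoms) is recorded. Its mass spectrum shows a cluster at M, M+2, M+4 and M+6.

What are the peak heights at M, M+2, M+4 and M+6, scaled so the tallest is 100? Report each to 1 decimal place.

100.0 : 95.8 : 30.6 : 3.3

The 3 Cl atoms are independent, so intensities follow the terms of (0.758 + 0.242)^3.
P(M) = 0.758^3 = 0.435520
P(M+2) = 3 × 0.758^2 × 0.242^1 = 0.417133
P(M+4) = 3 × 0.758^1 × 0.242^2 = 0.133175
P(M+6) = 0.242^3 = 0.014172
The M peak is largest (0.435520); scaling to 100 gives 100.0 : 95.8 : 30.6 : 3.3.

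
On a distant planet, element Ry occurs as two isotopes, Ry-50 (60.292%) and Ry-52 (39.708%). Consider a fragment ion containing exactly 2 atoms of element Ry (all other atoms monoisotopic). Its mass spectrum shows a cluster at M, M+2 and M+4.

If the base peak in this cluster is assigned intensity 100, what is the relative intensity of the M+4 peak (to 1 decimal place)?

32.9

Term probabilities: M 0.3635, M+2 0.4788, M+4 0.1577. Base peak = M+2.
P(M+2) = C(2,1) × 0.60292^1 × 0.39708^1 = 2 × 0.60292 × 0.39708 = 0.478815 (base)
P(M+4) = C(2,2) × 0.60292^0 × 0.39708^2 = 1 × 1.0000 × 0.15767253 = 0.157673
Relative intensity = 0.157673 / 0.478815 × 100 = 32.9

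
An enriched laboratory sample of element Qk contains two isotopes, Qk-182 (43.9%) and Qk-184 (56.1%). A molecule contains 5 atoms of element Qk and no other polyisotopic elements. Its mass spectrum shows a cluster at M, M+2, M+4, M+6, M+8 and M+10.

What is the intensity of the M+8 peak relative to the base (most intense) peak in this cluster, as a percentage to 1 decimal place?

63.9%

Term probabilities: M 0.0163, M+2 0.1042, M+4 0.2663, M+6 0.3403, M+8 0.2174, M+10 0.0556. Base peak = M+6.
P(M+6) = C(5,3) × 0.439^2 × 0.561^3 = 10 × 0.192721 × 0.17655848 = 0.340265 (base)
P(M+8) = C(5,4) × 0.439^1 × 0.561^4 = 5 × 0.4390 × 0.09904931 = 0.217413
Relative intensity = 0.217413 / 0.340265 × 100 = 63.9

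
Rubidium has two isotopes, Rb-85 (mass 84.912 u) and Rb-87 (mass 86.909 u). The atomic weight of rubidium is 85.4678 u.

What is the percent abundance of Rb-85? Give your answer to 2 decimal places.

72.17%

Writing the weighted mean with unknown fraction x of Rb-85:
84.912·x + 86.909·(1 − x) = 85.4678
(84.912 − 86.909)·x = 85.4678 − 86.909
x = -1.4412 / -1.997 = 0.72168 → 72.17% Rb-85, 27.83% Rb-87.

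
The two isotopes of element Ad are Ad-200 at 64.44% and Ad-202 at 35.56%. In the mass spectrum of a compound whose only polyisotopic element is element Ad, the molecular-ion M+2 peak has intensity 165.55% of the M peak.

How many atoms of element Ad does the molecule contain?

For n independent Ad atoms, I(M+2)/I(M) = n · (abundance Ad-202) / (abundance Ad-200) = n · 0.3556/0.6444.
n = 1.6555 × 0.6444/0.3556 = 3.00 ≈ 3

3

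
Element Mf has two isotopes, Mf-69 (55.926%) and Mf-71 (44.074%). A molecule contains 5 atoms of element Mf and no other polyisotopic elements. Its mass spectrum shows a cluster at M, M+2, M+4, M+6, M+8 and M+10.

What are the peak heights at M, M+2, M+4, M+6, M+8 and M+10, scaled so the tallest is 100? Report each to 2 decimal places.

16.10 : 63.45 : 100.00 : 78.81 : 31.05 : 4.89

Each Mf atom is independently Mf-69 (p = 0.55926) or Mf-71 (q = 0.44074); the cluster is the binomial expansion (p + q)^5.
P(M) = 0.55926^5 = 0.054710
P(M+2) = 5 × 0.55926^4 × 0.44074^1 = 0.215580
P(M+4) = 10 × 0.55926^3 × 0.44074^2 = 0.339787
P(M+6) = 10 × 0.55926^2 × 0.44074^3 = 0.267778
P(M+8) = 5 × 0.55926^1 × 0.44074^4 = 0.105515
P(M+10) = 0.44074^5 = 0.016631
The M+4 peak is largest (0.339787); scaling to 100 gives 16.10 : 63.45 : 100.00 : 78.81 : 31.05 : 4.89.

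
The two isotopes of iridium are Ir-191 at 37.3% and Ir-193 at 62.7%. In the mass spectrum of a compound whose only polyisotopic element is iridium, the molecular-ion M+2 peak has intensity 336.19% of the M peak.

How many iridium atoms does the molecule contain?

With n Ir atoms, P(M+2)/P(M) = C(n,1)·p^(n−1)q / p^n = n·q/p = n · 0.627/0.373.
n = 3.3619 × 0.373/0.627 = 2.00 ≈ 2

2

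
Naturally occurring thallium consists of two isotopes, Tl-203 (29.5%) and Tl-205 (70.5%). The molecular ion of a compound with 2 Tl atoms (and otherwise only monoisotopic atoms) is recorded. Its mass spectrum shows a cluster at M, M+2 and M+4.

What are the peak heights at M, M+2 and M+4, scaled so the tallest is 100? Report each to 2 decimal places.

17.51 : 83.69 : 100.00

Each Tl atom is independently Tl-203 (p = 0.295) or Tl-205 (q = 0.705); the cluster is the binomial expansion (p + q)^2.
P(M) = 0.295^2 = 0.087025
P(M+2) = 2 × 0.295^1 × 0.705^1 = 0.415950
P(M+4) = 0.705^2 = 0.497025
The M+4 peak is largest (0.497025); scaling to 100 gives 17.51 : 83.69 : 100.00.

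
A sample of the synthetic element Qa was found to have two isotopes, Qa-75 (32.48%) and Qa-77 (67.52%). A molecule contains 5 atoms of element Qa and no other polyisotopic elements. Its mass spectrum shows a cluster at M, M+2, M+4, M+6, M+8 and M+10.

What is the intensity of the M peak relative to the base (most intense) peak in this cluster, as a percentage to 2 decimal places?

1.07%

Term probabilities: M 0.0036, M+2 0.0376, M+4 0.1562, M+6 0.3247, M+8 0.3375, M+10 0.1403. Base peak = M+8.
P(M+8) = C(5,4) × 0.3248^1 × 0.6752^4 = 5 × 0.3248 × 0.20784029 = 0.337533 (base)
P(M) = C(5,0) × 0.3248^5 × 0.6752^0 = 1 × 0.00361477 × 1.0000 = 0.003615
Relative intensity = 0.003615 / 0.337533 × 100 = 1.07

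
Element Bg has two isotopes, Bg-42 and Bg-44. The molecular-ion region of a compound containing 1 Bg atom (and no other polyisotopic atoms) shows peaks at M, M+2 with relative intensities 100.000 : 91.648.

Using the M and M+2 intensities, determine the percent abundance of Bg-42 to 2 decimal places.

Write p for the Bg-42 fraction. I(M+2)/I(M) = [C(1,1)·p^0·(1−p)] / p^1 = 1·(1−p)/p = 91.648/100.000 = 0.9165
(1−p)/p = 0.9165/1 = 0.9165  ⇒  p = 1/(1 + 0.9165) = 0.5218
Bg-42: 52.18%, Bg-44: 47.82%.

52.18%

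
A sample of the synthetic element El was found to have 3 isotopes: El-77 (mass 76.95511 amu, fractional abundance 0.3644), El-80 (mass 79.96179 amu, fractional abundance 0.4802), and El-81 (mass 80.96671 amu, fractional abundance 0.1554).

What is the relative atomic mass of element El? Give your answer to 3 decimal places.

The abundance-weighted mean is 0.3644 × 76.95511 + 0.4802 × 79.96179 + 0.1554 × 80.96671
= 28.042442 + 38.397652 + 12.582227 = 79.022321 amu

79.022 amu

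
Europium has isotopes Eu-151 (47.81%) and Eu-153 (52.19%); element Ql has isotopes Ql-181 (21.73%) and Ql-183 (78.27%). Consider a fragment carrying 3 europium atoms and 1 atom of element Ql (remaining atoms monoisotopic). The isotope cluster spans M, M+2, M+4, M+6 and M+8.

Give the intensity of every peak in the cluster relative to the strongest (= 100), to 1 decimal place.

6.5 : 44.7 : 100.0 : 92.2 : 30.5

Europium pattern (n=3): 0.10928391 : 0.3578871 : 0.39067407 : 0.14215492
Element Ql pattern (n=1): 0.2173 : 0.7827
Convolve the two distributions (both contribute in 2-u steps):
  M: 0.10928391×0.2173 = 0.023747
  M+2: 0.10928391×0.7827 + 0.3578871×0.2173 = 0.163305
  M+4: 0.3578871×0.7827 + 0.39067407×0.2173 = 0.365012
  M+6: 0.39067407×0.7827 + 0.14215492×0.2173 = 0.336671
  M+8: 0.14215492×0.7827 = 0.111265
Scale to base peak (0.365012) = 100: 6.5 : 44.7 : 100.0 : 92.2 : 30.5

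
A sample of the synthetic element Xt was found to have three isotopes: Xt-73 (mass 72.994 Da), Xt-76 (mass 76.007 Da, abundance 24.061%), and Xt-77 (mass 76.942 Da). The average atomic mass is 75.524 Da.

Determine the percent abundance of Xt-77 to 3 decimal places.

Let x and y be the fractions of Xt-73 and Xt-77. Then x + y = 1 − 0.24061 = 0.75939 and 72.994x + 76.942y = 75.524 − 0.24061×76.007 = 57.23595573.
Substituting: 72.994x + 76.942(0.75939 − x) = 57.23595573
(72.994 − 76.942)x = -1.19302965  ⇒  x = 0.30219, y = 0.45720
Xt-73: 30.219%, Xt-77: 45.720%.

45.720%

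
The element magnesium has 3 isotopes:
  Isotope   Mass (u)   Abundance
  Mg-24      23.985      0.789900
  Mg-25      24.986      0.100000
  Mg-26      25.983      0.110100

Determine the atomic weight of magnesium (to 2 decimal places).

24.31 u

Ar = Σ fᵢ·mᵢ = 0.789900 × 23.985 + 0.100000 × 24.986 + 0.110100 × 25.983
= 18.9458 + 2.4986 + 2.8607 = 24.3051 u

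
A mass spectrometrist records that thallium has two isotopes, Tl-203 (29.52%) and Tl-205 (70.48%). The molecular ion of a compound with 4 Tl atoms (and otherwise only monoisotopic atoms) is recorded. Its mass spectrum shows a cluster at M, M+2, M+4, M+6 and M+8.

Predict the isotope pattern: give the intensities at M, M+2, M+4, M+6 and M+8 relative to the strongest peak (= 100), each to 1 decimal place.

1.8 : 17.5 : 62.8 : 100.0 : 59.7

Each Tl atom is independently Tl-203 (p = 0.2952) or Tl-205 (q = 0.7048); the cluster is the binomial expansion (p + q)^4.
P(M) = 0.2952^4 = 0.007594
P(M+2) = 4 × 0.2952^3 × 0.7048^1 = 0.072523
P(M+4) = 6 × 0.2952^2 × 0.7048^2 = 0.259726
P(M+6) = 4 × 0.2952^1 × 0.7048^3 = 0.413403
P(M+8) = 0.7048^4 = 0.246754
The M+6 peak is largest (0.413403); scaling to 100 gives 1.8 : 17.5 : 62.8 : 100.0 : 59.7.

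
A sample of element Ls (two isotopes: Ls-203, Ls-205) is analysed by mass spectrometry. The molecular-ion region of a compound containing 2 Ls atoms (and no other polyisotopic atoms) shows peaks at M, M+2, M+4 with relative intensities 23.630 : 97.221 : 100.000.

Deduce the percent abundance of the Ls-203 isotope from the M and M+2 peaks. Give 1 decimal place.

32.7%

Let p = fractional abundance of Ls-203. I(M+2)/I(M) = [C(2,1)·p^1·(1−p)] / p^2 = 2·(1−p)/p = 97.221/23.630 = 4.1143
(1−p)/p = 4.1143/2 = 2.0572  ⇒  p = 1/(1 + 2.0572) = 0.3271
Ls-203: 32.7%, Ls-205: 67.3%.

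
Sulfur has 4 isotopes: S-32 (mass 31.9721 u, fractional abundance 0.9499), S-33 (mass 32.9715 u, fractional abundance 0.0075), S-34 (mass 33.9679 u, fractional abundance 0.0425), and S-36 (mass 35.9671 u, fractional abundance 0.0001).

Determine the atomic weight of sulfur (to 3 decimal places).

Weight each isotope mass by its fractional abundance: 0.9499 × 31.9721 + 0.0075 × 32.9715 + 0.0425 × 33.9679 + 0.0001 × 35.9671
= 30.37030 + 0.24729 + 1.44364 + 0.00360 = 32.06483 u

32.065 u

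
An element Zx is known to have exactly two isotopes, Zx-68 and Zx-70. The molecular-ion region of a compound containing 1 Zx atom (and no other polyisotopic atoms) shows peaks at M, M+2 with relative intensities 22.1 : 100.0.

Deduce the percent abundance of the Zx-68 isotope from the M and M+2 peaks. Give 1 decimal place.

18.1%

If p is the fraction of Zx that is Zx-68, then I(M+2)/I(M) = [C(1,1)·p^0·(1−p)] / p^1 = 1·(1−p)/p = 100.0/22.1 = 4.5249
(1−p)/p = 4.5249/1 = 4.5249  ⇒  p = 1/(1 + 4.5249) = 0.1810
Zx-68: 18.1%, Zx-70: 81.9%.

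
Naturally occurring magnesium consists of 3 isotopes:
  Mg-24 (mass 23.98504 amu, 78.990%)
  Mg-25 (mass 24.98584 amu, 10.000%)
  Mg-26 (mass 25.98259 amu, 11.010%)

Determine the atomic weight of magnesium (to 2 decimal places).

The abundance-weighted mean is 0.78990 × 23.98504 + 0.10000 × 24.98584 + 0.11010 × 25.98259
= 18.945783 + 2.498584 + 2.860683 = 24.305050 amu

24.31 amu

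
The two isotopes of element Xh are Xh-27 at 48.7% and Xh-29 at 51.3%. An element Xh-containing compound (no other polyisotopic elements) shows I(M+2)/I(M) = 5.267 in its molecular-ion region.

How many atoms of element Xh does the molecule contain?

With n Xh atoms, P(M+2)/P(M) = C(n,1)·p^(n−1)q / p^n = n·q/p = n · 0.513/0.487.
n = 5.267 × 0.487/0.513 = 5.00 ≈ 5

5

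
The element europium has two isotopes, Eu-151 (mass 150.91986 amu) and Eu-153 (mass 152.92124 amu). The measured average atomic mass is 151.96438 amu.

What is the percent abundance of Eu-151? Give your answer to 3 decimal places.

47.810%

Writing the weighted mean with unknown fraction x of Eu-151:
150.91986·x + 152.92124·(1 − x) = 151.96438
(150.91986 − 152.92124)·x = 151.96438 − 152.92124
x = -0.95686 / -2.00138 = 0.47810 → 47.810% Eu-151, 52.190% Eu-153.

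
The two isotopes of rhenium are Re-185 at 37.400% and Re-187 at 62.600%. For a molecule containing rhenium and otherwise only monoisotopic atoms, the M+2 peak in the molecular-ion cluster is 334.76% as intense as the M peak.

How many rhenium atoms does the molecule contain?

2

For n independent Re atoms, I(M+2)/I(M) = n · (abundance Re-187) / (abundance Re-185) = n · 0.62600/0.37400.
n = 3.3476 × 0.37400/0.62600 = 2.00 ≈ 2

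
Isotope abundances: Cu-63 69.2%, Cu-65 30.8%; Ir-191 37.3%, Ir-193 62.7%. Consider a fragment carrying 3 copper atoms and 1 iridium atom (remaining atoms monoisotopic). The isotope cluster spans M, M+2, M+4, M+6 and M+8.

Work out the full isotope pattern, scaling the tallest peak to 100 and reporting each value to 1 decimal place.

33.2 : 100.0 : 94.1 : 36.0 : 4.9

Copper pattern (n=3): 0.33137389 : 0.44247034 : 0.19693766 : 0.02921811
Iridium pattern (n=1): 0.3730 : 0.6270
Convolve the two distributions (both contribute in 2-u steps):
  M: 0.33137389×0.3730 = 0.123602
  M+2: 0.33137389×0.6270 + 0.44247034×0.3730 = 0.372813
  M+4: 0.44247034×0.6270 + 0.19693766×0.3730 = 0.350887
  M+6: 0.19693766×0.6270 + 0.02921811×0.3730 = 0.134378
  M+8: 0.02921811×0.6270 = 0.018320
Scale to base peak (0.372813) = 100: 33.2 : 100.0 : 94.1 : 36.0 : 4.9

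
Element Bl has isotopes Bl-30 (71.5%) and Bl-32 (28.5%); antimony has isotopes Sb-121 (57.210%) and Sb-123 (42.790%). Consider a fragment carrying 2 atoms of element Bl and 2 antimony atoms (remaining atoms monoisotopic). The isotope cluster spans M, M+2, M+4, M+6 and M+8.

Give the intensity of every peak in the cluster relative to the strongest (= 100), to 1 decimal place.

43.6 : 100.0 : 83.3 : 29.8 : 3.9

Element Bl pattern (n=2): 0.511225 : 0.40755 : 0.081225
Antimony pattern (n=2): 0.32729841 : 0.48960318 : 0.18309841
Convolve the two distributions (both contribute in 2-u steps):
  M: 0.511225×0.32729841 = 0.167323
  M+2: 0.511225×0.48960318 + 0.40755×0.32729841 = 0.383688
  M+4: 0.511225×0.18309841 + 0.40755×0.48960318 + 0.081225×0.32729841 = 0.319727
  M+6: 0.40755×0.18309841 + 0.081225×0.48960318 = 0.114390
  M+8: 0.081225×0.18309841 = 0.014872
Scale to base peak (0.383688) = 100: 43.6 : 100.0 : 83.3 : 29.8 : 3.9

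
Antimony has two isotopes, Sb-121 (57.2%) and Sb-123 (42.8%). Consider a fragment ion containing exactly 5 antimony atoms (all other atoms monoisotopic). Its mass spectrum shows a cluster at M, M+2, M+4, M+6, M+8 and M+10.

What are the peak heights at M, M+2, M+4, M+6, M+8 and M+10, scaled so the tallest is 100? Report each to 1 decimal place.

17.9 : 66.8 : 100.0 : 74.8 : 28.0 : 4.2

Expanding (0.572 + 0.428)^5:
P(M) = 0.572^5 = 0.061232
P(M+2) = 5 × 0.572^4 × 0.428^1 = 0.229086
P(M+4) = 10 × 0.572^3 × 0.428^2 = 0.342827
P(M+6) = 10 × 0.572^2 × 0.428^3 = 0.256521
P(M+8) = 5 × 0.572^1 × 0.428^4 = 0.095971
P(M+10) = 0.428^5 = 0.014362
The M+4 peak is largest (0.342827); scaling to 100 gives 17.9 : 66.8 : 100.0 : 74.8 : 28.0 : 4.2.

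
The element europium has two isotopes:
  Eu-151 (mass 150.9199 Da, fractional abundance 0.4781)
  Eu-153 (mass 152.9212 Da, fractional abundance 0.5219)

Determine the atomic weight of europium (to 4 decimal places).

Ar = Σ fᵢ·mᵢ = 0.4781 × 150.9199 + 0.5219 × 152.9212
= 72.15480 + 79.80957 = 151.96437 Da

151.9644 Da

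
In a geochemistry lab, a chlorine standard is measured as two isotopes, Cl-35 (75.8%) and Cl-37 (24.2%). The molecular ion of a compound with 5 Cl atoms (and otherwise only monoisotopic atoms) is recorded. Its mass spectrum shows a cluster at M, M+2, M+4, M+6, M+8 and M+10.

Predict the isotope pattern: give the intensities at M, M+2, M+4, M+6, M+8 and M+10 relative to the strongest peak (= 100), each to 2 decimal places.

62.64 : 100.00 : 63.85 : 20.39 : 3.25 : 0.21

Each Cl atom is independently Cl-35 (p = 0.758) or Cl-37 (q = 0.242); the cluster is the binomial expansion (p + q)^5.
P(M) = 0.758^5 = 0.250234
P(M+2) = 5 × 0.758^4 × 0.242^1 = 0.399450
P(M+4) = 10 × 0.758^3 × 0.242^2 = 0.255058
P(M+6) = 10 × 0.758^2 × 0.242^3 = 0.081430
P(M+8) = 5 × 0.758^1 × 0.242^4 = 0.012999
P(M+10) = 0.242^5 = 0.000830
The M+2 peak is largest (0.399450); scaling to 100 gives 62.64 : 100.00 : 63.85 : 20.39 : 3.25 : 0.21.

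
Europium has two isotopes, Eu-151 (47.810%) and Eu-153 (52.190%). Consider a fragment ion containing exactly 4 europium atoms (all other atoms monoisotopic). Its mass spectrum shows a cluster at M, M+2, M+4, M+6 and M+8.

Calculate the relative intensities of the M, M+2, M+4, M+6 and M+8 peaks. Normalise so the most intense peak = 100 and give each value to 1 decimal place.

Each Eu atom is independently Eu-151 (p = 0.47810) or Eu-153 (q = 0.52190); the cluster is the binomial expansion (p + q)^4.
P(M) = 0.47810^4 = 0.052249
P(M+2) = 4 × 0.47810^3 × 0.52190^1 = 0.228141
P(M+4) = 6 × 0.47810^2 × 0.52190^2 = 0.373563
P(M+6) = 4 × 0.47810^1 × 0.52190^3 = 0.271857
P(M+8) = 0.52190^4 = 0.074191
The M+4 peak is largest (0.373563); scaling to 100 gives 14.0 : 61.1 : 100.0 : 72.8 : 19.9.

14.0 : 61.1 : 100.0 : 72.8 : 19.9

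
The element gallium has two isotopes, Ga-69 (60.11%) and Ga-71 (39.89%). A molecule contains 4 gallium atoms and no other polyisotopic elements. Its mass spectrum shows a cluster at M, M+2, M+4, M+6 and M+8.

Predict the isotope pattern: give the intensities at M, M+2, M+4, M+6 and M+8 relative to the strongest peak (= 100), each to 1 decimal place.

37.7 : 100.0 : 99.5 : 44.0 : 7.3

The 4 Ga atoms are independent, so intensities follow the terms of (0.6011 + 0.3989)^4.
P(M) = 0.6011^4 = 0.130553
P(M+2) = 4 × 0.6011^3 × 0.3989^1 = 0.346549
P(M+4) = 6 × 0.6011^2 × 0.3989^2 = 0.344963
P(M+6) = 4 × 0.6011^1 × 0.3989^3 = 0.152616
P(M+8) = 0.3989^4 = 0.025320
The M+2 peak is largest (0.346549); scaling to 100 gives 37.7 : 100.0 : 99.5 : 44.0 : 7.3.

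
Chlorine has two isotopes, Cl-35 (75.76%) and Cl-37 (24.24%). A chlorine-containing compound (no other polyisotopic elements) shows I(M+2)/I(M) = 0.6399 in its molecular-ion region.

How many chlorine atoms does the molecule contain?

For n independent Cl atoms, I(M+2)/I(M) = n · (abundance Cl-37) / (abundance Cl-35) = n · 0.2424/0.7576.
n = 0.6399 × 0.7576/0.2424 = 2.00 ≈ 2

2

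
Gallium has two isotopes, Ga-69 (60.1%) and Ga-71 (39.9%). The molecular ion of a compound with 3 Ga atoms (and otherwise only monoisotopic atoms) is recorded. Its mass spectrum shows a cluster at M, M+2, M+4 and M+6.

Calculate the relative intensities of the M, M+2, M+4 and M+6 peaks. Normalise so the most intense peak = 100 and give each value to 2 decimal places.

The 3 Ga atoms are independent, so intensities follow the terms of (0.601 + 0.399)^3.
P(M) = 0.601^3 = 0.217082
P(M+2) = 3 × 0.601^2 × 0.399^1 = 0.432358
P(M+4) = 3 × 0.601^1 × 0.399^2 = 0.287039
P(M+6) = 0.399^3 = 0.063521
The M+2 peak is largest (0.432358); scaling to 100 gives 50.21 : 100.00 : 66.39 : 14.69.

50.21 : 100.00 : 66.39 : 14.69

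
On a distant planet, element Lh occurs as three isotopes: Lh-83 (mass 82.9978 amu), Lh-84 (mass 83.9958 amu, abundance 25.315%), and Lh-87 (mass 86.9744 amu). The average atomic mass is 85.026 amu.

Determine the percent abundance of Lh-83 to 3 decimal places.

30.035%

Let x and y be the fractions of Lh-83 and Lh-87. Then x + y = 1 − 0.25315 = 0.74685 and 82.9978x + 86.9744y = 85.026 − 0.25315×83.9958 = 63.76246323.
Substituting: 82.9978x + 86.9744(0.74685 − x) = 63.76246323
(82.9978 − 86.9744)x = -1.19436741  ⇒  x = 0.30035, y = 0.44650
Lh-83: 30.035%, Lh-87: 44.650%.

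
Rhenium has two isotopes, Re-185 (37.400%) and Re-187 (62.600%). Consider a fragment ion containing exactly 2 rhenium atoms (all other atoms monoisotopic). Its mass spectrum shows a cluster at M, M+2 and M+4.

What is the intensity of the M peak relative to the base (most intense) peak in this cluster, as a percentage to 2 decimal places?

Binomial terms of (0.37400 + 0.62600)^2: M 0.1399, M+2 0.4682, M+4 0.3919 → M+2 is the base peak.
P(M+2) = C(2,1) × 0.37400^1 × 0.62600^1 = 2 × 0.3740 × 0.6260 = 0.468248 (base)
P(M) = C(2,0) × 0.37400^2 × 0.62600^0 = 1 × 0.139876 × 1.0000 = 0.139876
Relative intensity = 0.139876 / 0.468248 × 100 = 29.87

29.87%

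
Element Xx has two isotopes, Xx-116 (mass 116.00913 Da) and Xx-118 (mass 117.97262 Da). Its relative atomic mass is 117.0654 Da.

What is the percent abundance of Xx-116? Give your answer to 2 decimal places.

With x = fraction of Xx-116 (so Xx-118 is 1 − x):
116.00913·x + 117.97262·(1 − x) = 117.0654
(116.00913 − 117.97262)·x = 117.0654 − 117.97262
x = -0.90722 / -1.96349 = 0.46204 → 46.20% Xx-116, 53.80% Xx-118.

46.20%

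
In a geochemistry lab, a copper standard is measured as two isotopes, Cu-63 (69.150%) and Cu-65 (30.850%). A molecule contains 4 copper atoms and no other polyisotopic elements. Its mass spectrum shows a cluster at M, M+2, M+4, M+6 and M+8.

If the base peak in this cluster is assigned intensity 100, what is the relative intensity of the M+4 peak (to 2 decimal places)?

66.92

Term probabilities: M 0.2286, M+2 0.4080, M+4 0.2731, M+6 0.0812, M+8 0.0091. Base peak = M+2.
P(M+2) = C(4,1) × 0.69150^3 × 0.30850^1 = 4 × 0.33065611 × 0.3085 = 0.408030 (base)
P(M+4) = C(4,2) × 0.69150^2 × 0.30850^2 = 6 × 0.47817225 × 0.09517225 = 0.273052
Relative intensity = 0.273052 / 0.408030 × 100 = 66.92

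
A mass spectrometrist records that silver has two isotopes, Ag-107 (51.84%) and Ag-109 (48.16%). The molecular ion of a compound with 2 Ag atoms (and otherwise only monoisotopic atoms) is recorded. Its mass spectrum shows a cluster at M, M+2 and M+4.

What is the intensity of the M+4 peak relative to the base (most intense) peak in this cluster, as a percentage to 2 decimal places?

46.45%

Term probabilities: M 0.2687, M+2 0.4993, M+4 0.2319. Base peak = M+2.
P(M+2) = C(2,1) × 0.5184^1 × 0.4816^1 = 2 × 0.5184 × 0.4816 = 0.499323 (base)
P(M+4) = C(2,2) × 0.5184^0 × 0.4816^2 = 1 × 1.0000 × 0.23193856 = 0.231939
Relative intensity = 0.231939 / 0.499323 × 100 = 46.45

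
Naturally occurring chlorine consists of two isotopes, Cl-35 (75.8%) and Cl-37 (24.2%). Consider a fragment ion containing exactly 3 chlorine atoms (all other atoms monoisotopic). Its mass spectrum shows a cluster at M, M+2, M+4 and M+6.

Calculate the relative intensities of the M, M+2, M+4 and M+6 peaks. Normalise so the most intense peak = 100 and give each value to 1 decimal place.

100.0 : 95.8 : 30.6 : 3.3

Expanding (0.758 + 0.242)^3:
P(M) = 0.758^3 = 0.435520
P(M+2) = 3 × 0.758^2 × 0.242^1 = 0.417133
P(M+4) = 3 × 0.758^1 × 0.242^2 = 0.133175
P(M+6) = 0.242^3 = 0.014172
The M peak is largest (0.435520); scaling to 100 gives 100.0 : 95.8 : 30.6 : 3.3.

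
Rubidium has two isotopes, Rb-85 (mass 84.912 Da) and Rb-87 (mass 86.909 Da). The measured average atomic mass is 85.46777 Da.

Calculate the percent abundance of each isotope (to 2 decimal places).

Rb-85: 72.17%, Rb-87: 27.83%

Let x be the fractional abundance of Rb-85; then Rb-87 has abundance 1 − x.
84.912·x + 86.909·(1 − x) = 85.46777
(84.912 − 86.909)·x = 85.46777 − 86.909
x = -1.44123 / -1.997 = 0.72170 → 72.17% Rb-85, 27.83% Rb-87.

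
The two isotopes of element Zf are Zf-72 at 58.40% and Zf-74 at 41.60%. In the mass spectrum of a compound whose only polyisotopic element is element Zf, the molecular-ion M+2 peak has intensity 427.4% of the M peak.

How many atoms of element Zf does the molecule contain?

6

For n independent Zf atoms, I(M+2)/I(M) = n · (abundance Zf-74) / (abundance Zf-72) = n · 0.4160/0.5840.
n = 4.274 × 0.5840/0.4160 = 6.00 ≈ 6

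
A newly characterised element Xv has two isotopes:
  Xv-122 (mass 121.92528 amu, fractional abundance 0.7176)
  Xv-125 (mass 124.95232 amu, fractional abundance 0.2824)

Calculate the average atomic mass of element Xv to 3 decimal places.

Weight each isotope mass by its fractional abundance: 0.7176 × 121.92528 + 0.2824 × 124.95232
= 87.493581 + 35.286535 = 122.780116 amu

122.780 amu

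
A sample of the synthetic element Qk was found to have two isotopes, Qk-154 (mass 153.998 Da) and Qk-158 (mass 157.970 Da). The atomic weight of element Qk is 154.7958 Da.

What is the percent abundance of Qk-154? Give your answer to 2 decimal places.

79.91%

Let x be the fractional abundance of Qk-154; then Qk-158 has abundance 1 − x.
153.998·x + 157.970·(1 − x) = 154.7958
(153.998 − 157.970)·x = 154.7958 − 157.970
x = -3.1742 / -3.972 = 0.79914 → 79.91% Qk-154, 20.09% Qk-158.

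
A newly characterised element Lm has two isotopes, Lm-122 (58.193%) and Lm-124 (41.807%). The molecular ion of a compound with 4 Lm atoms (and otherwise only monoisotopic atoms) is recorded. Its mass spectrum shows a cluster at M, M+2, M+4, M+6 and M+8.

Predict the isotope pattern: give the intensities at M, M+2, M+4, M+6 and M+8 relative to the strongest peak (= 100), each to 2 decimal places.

32.29 : 92.80 : 100.00 : 47.89 : 8.60

Expanding (0.58193 + 0.41807)^4:
P(M) = 0.58193^4 = 0.114679
P(M+2) = 4 × 0.58193^3 × 0.41807^1 = 0.329550
P(M+4) = 6 × 0.58193^2 × 0.41807^2 = 0.355133
P(M+6) = 4 × 0.58193^1 × 0.41807^3 = 0.170090
P(M+8) = 0.41807^4 = 0.030549
The M+4 peak is largest (0.355133); scaling to 100 gives 32.29 : 92.80 : 100.00 : 47.89 : 8.60.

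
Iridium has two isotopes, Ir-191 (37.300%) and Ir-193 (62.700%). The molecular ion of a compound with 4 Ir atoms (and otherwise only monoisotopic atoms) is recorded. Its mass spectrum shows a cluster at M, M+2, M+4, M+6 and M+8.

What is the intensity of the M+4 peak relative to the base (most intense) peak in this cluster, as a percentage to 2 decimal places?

Term probabilities: M 0.0194, M+2 0.1302, M+4 0.3282, M+6 0.3678, M+8 0.1546. Base peak = M+6.
P(M+6) = C(4,3) × 0.37300^1 × 0.62700^3 = 4 × 0.3730 × 0.24649188 = 0.367766 (base)
P(M+4) = C(4,2) × 0.37300^2 × 0.62700^2 = 6 × 0.139129 × 0.393129 = 0.328174
Relative intensity = 0.328174 / 0.367766 × 100 = 89.23

89.23%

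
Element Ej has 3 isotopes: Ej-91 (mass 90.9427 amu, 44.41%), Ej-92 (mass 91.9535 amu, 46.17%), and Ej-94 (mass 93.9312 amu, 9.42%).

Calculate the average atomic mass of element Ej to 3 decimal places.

Ar = Σ fᵢ·mᵢ = 0.4441 × 90.9427 + 0.4617 × 91.9535 + 0.0942 × 93.9312
= 40.38765 + 42.45493 + 8.84832 = 91.69090 amu

91.691 amu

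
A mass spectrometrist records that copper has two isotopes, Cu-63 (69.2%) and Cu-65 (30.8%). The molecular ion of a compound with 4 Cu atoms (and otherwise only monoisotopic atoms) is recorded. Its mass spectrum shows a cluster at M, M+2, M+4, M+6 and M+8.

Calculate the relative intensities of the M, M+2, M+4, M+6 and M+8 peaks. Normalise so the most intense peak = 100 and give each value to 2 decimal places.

56.17 : 100.00 : 66.76 : 19.81 : 2.20

The 4 Cu atoms are independent, so intensities follow the terms of (0.692 + 0.308)^4.
P(M) = 0.692^4 = 0.229311
P(M+2) = 4 × 0.692^3 × 0.308^1 = 0.408253
P(M+4) = 6 × 0.692^2 × 0.308^2 = 0.272562
P(M+6) = 4 × 0.692^1 × 0.308^3 = 0.080876
P(M+8) = 0.308^4 = 0.008999
The M+2 peak is largest (0.408253); scaling to 100 gives 56.17 : 100.00 : 66.76 : 19.81 : 2.20.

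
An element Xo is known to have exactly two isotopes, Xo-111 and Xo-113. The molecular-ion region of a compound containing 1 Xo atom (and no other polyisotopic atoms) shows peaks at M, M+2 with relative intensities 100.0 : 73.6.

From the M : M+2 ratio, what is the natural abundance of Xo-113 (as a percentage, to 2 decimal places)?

Write p for the Xo-111 fraction. I(M+2)/I(M) = [C(1,1)·p^0·(1−p)] / p^1 = 1·(1−p)/p = 73.6/100.0 = 0.7360
(1−p)/p = 0.7360/1 = 0.7360  ⇒  p = 1/(1 + 0.7360) = 0.5760
Xo-111: 57.60%, Xo-113: 42.40%.

42.40%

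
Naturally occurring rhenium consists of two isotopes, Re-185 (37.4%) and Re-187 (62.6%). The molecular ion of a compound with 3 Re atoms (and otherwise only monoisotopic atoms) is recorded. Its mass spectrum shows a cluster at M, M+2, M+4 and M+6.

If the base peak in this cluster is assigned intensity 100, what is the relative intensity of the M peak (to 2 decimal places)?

(0.374 + 0.626)^3 gives M 0.0523, M+2 0.2627, M+4 0.4397, M+6 0.2453; the largest is M+4.
P(M+4) = C(3,2) × 0.374^1 × 0.626^2 = 3 × 0.3740 × 0.391876 = 0.439685 (base)
P(M) = C(3,0) × 0.374^3 × 0.626^0 = 1 × 0.05231362 × 1.0000 = 0.052314
Relative intensity = 0.052314 / 0.439685 × 100 = 11.90

11.90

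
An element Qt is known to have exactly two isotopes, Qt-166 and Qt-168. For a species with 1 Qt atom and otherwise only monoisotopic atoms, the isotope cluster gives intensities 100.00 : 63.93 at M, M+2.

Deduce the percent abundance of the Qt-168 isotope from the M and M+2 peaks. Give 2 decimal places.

39.00%

Let p = fractional abundance of Qt-166. I(M+2)/I(M) = [C(1,1)·p^0·(1−p)] / p^1 = 1·(1−p)/p = 63.93/100.00 = 0.6393
(1−p)/p = 0.6393/1 = 0.6393  ⇒  p = 1/(1 + 0.6393) = 0.6100
Qt-166: 61.00%, Qt-168: 39.00%.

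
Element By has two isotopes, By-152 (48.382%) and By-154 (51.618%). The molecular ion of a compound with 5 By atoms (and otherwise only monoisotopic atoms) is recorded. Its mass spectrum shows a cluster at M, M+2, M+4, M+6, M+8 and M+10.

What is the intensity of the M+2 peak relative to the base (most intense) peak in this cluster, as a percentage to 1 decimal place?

43.9%

Binomial terms of (0.48382 + 0.51618)^5: M 0.0265, M+2 0.1414, M+4 0.3018, M+6 0.3219, M+8 0.1717, M+10 0.0366 → M+6 is the base peak.
P(M+6) = C(5,3) × 0.48382^2 × 0.51618^3 = 10 × 0.23408179 × 0.13753192 = 0.321937 (base)
P(M+2) = C(5,1) × 0.48382^4 × 0.51618^1 = 5 × 0.05479429 × 0.51618 = 0.141419
Relative intensity = 0.141419 / 0.321937 × 100 = 43.9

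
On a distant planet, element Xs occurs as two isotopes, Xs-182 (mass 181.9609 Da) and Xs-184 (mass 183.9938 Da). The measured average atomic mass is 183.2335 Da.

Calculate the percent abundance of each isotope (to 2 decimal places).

Xs-182: 37.40%, Xs-184: 62.60%

Writing the weighted mean with unknown fraction x of Xs-182:
181.9609·x + 183.9938·(1 − x) = 183.2335
(181.9609 − 183.9938)·x = 183.2335 − 183.9938
x = -0.7603 / -2.0329 = 0.37400 → 37.40% Xs-182, 62.60% Xs-184.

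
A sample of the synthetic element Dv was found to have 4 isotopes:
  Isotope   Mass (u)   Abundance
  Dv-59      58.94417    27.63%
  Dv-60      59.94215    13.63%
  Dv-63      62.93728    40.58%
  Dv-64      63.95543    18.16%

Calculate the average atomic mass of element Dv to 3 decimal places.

61.611 u

The abundance-weighted mean is 0.2763 × 58.94417 + 0.1363 × 59.94215 + 0.4058 × 62.93728 + 0.1816 × 63.95543
= 16.286274 + 8.170115 + 25.539948 + 11.614306 = 61.610643 u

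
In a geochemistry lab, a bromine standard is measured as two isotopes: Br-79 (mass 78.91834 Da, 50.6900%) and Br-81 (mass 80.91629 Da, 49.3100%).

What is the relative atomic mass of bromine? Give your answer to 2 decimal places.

Ar = Σ fᵢ·mᵢ = 0.506900 × 78.91834 + 0.493100 × 80.91629
= 40.003707 + 39.899823 = 79.903530 Da

79.90 Da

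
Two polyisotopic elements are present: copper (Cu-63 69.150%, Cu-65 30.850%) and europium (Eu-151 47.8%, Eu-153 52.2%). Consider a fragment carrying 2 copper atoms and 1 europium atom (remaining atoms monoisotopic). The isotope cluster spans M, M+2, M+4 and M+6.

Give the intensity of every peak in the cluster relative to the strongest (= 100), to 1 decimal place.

50.4 : 100.0 : 59.1 : 11.0

Copper pattern (n=2): 0.47817225 : 0.4266555 : 0.09517225
Europium pattern (n=1): 0.4780 : 0.5220
Convolve the two distributions (both contribute in 2-u steps):
  M: 0.47817225×0.4780 = 0.228566
  M+2: 0.47817225×0.5220 + 0.4266555×0.4780 = 0.453547
  M+4: 0.4266555×0.5220 + 0.09517225×0.4780 = 0.268207
  M+6: 0.09517225×0.5220 = 0.049680
Scale to base peak (0.453547) = 100: 50.4 : 100.0 : 59.1 : 11.0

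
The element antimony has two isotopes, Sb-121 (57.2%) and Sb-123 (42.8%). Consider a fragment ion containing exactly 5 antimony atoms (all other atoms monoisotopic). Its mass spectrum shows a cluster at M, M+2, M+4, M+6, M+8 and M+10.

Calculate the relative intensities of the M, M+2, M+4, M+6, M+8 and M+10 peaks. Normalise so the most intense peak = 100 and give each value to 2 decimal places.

Each Sb atom is independently Sb-121 (p = 0.572) or Sb-123 (q = 0.428); the cluster is the binomial expansion (p + q)^5.
P(M) = 0.572^5 = 0.061232
P(M+2) = 5 × 0.572^4 × 0.428^1 = 0.229086
P(M+4) = 10 × 0.572^3 × 0.428^2 = 0.342827
P(M+6) = 10 × 0.572^2 × 0.428^3 = 0.256521
P(M+8) = 5 × 0.572^1 × 0.428^4 = 0.095971
P(M+10) = 0.428^5 = 0.014362
The M+4 peak is largest (0.342827); scaling to 100 gives 17.86 : 66.82 : 100.00 : 74.83 : 27.99 : 4.19.

17.86 : 66.82 : 100.00 : 74.83 : 27.99 : 4.19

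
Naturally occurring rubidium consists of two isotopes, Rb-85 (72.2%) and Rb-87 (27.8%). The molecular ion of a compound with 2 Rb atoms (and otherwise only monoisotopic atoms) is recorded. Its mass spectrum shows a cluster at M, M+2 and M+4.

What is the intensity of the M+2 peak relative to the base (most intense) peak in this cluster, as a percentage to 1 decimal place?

77.0%

Binomial terms of (0.722 + 0.278)^2: M 0.5213, M+2 0.4014, M+4 0.0773 → M is the base peak.
P(M) = C(2,0) × 0.722^2 × 0.278^0 = 1 × 0.521284 × 1.0000 = 0.521284 (base)
P(M+2) = C(2,1) × 0.722^1 × 0.278^1 = 2 × 0.7220 × 0.2780 = 0.401432
Relative intensity = 0.401432 / 0.521284 × 100 = 77.0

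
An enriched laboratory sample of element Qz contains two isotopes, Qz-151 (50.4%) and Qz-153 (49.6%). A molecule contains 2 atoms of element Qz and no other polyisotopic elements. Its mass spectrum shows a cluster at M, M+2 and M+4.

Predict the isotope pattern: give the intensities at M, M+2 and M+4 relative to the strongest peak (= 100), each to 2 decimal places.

Each Qz atom is independently Qz-151 (p = 0.504) or Qz-153 (q = 0.496); the cluster is the binomial expansion (p + q)^2.
P(M) = 0.504^2 = 0.254016
P(M+2) = 2 × 0.504^1 × 0.496^1 = 0.499968
P(M+4) = 0.496^2 = 0.246016
The M+2 peak is largest (0.499968); scaling to 100 gives 50.81 : 100.00 : 49.21.

50.81 : 100.00 : 49.21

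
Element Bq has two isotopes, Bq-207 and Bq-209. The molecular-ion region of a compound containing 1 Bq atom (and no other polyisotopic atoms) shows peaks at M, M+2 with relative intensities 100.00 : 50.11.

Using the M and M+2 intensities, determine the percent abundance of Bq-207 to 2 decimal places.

Write p for the Bq-207 fraction. I(M+2)/I(M) = [C(1,1)·p^0·(1−p)] / p^1 = 1·(1−p)/p = 50.11/100.00 = 0.5011
(1−p)/p = 0.5011/1 = 0.5011  ⇒  p = 1/(1 + 0.5011) = 0.6662
Bq-207: 66.62%, Bq-209: 33.38%.

66.62%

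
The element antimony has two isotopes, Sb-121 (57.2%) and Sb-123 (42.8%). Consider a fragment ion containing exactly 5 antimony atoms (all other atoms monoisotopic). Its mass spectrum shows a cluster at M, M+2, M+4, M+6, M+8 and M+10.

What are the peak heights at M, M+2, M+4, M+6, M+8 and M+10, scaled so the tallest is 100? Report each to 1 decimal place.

Each Sb atom is independently Sb-121 (p = 0.572) or Sb-123 (q = 0.428); the cluster is the binomial expansion (p + q)^5.
P(M) = 0.572^5 = 0.061232
P(M+2) = 5 × 0.572^4 × 0.428^1 = 0.229086
P(M+4) = 10 × 0.572^3 × 0.428^2 = 0.342827
P(M+6) = 10 × 0.572^2 × 0.428^3 = 0.256521
P(M+8) = 5 × 0.572^1 × 0.428^4 = 0.095971
P(M+10) = 0.428^5 = 0.014362
The M+4 peak is largest (0.342827); scaling to 100 gives 17.9 : 66.8 : 100.0 : 74.8 : 28.0 : 4.2.

17.9 : 66.8 : 100.0 : 74.8 : 28.0 : 4.2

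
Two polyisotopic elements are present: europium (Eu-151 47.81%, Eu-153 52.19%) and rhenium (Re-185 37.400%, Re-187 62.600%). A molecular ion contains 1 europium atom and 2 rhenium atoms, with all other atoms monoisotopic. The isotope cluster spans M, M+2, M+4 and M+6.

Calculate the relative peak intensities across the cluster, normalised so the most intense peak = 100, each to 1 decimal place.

Europium pattern (n=1): 0.4781 : 0.5219
Rhenium pattern (n=2): 0.139876 : 0.468248 : 0.391876
Convolve the two distributions (both contribute in 2-u steps):
  M: 0.4781×0.139876 = 0.066875
  M+2: 0.4781×0.468248 + 0.5219×0.139876 = 0.296871
  M+4: 0.4781×0.391876 + 0.5219×0.468248 = 0.431735
  M+6: 0.5219×0.391876 = 0.204520
Scale to base peak (0.431735) = 100: 15.5 : 68.8 : 100.0 : 47.4

15.5 : 68.8 : 100.0 : 47.4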